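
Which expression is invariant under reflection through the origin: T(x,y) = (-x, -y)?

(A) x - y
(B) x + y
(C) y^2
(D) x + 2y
C

The map is reflection through the origin: T(x,y) = (-x, -y).
Substitute the transformed coordinates into each option and compare with the original:
(A) x - y  ->  (-x) - (-y) = -x + y   [differs from x - y: not invariant]
(B) x + y  ->  (-x) + (-y) = -x - y   [differs from x + y: not invariant]
(C) y^2  ->  (-y)^2 = y^2   [equals y^2: invariant]
(D) x + 2y  ->  (-x) + 2(-y) = -x - 2y   [differs from x + 2y: not invariant]

Only option (C), y^2, is unchanged by the transformation.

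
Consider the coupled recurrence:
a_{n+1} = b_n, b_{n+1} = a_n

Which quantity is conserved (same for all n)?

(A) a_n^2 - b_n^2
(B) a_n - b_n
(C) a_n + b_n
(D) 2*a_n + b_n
C

Replace a_n by a_{n+1} = b_n and b_n by b_{n+1} = a_n in each option and simplify:
(A) a_n^2 - b_n^2  ->  (b_n)^2 - (a_n)^2 = -a_n^2 + b_n^2   [not conserved]
(B) a_n - b_n  ->  (b_n) - (a_n) = -a_n + b_n   [not conserved]
(C) a_n + b_n  ->  (b_n) + (a_n) = a_n + b_n   [conserved]
(D) 2*a_n + b_n  ->  2*(b_n) + (a_n) = a_n + 2*b_n   [not conserved]

Only (C) a_n + b_n returns to itself after one step, so it is the conserved quantity.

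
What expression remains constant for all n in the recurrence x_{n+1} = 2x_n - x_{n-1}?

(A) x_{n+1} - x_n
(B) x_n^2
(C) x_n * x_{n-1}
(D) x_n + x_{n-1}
A

For the recurrence x_{n+1} = 2x_n - x_{n-1}:

If x_{n+1} = 2x_n - x_{n-1}, then:
x_{n+1} - x_n = x_n - x_{n-1}
The first difference is constant throughout the sequence.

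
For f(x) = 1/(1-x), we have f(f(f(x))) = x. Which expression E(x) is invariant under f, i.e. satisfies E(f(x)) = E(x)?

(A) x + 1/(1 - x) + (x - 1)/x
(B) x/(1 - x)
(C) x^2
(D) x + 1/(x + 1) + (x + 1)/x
A

Replace x by f(x) = 1/(1 - x) in each option and simplify. As a quick numerical cross-check, also compare E(5) with E(f(5)) = E(-1/4).

(A) x + 1/(1 - x) + (x - 1)/x  ->  (1/(1 - x)) + 1/(1 - (1/(1 - x))) + ((1/(1 - x)) - 1)/(1/(1 - x)), which simplifies back to x + 1/(1 - x) + (x - 1)/x; check: E(5) = 111/20, E(-1/4) = 111/20.   [invariant]
(B) x/(1 - x)  ->  (1/(1 - x))/(1 - (1/(1 - x))) = -1/x; check: E(5) = -5/4 but E(-1/4) = -1/5.   [not invariant]
(C) x^2  ->  (1/(1 - x))^2 = (x - 1)^(-2); check: E(5) = 25 but E(-1/4) = 1/16.   [not invariant]
(D) x + 1/(x + 1) + (x + 1)/x  ->  (1/(1 - x)) + 1/((1/(1 - x)) + 1) + ((1/(1 - x)) + 1)/(1/(1 - x)) = (-x^3 + 6x^2 - 11x + 7)/(x^2 - 3x + 2); check: E(5) = 191/30 but E(-1/4) = -23/12.   [not invariant]

Only (A) is unchanged. Indeed f(f(x)) = 1/(1 - 1/(1-x)) = (1-x)/(-x) = (x-1)/x, so E(x) = x + f(x) + f(f(x)) is the sum over the whole 3-cycle; applying f just permutes the three terms cyclically (x -> f(x) -> f(f(x)) -> x), leaving the sum unchanged.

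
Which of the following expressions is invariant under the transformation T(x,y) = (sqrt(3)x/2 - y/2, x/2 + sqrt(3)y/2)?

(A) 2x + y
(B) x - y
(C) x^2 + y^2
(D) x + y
C

An expression E(x,y) is invariant under T if E(T(x,y)) = E(x,y). Here T(x,y) = (sqrt(3)x/2 - y/2, x/2 + sqrt(3)y/2).
Substitute the transformed coordinates into each option and compare with the original:
(A) 2x + y  ->  2(sqrt(3)x/2 - y/2) + (x/2 + sqrt(3)y/2) = x/2 + sqrt(3)x - y + sqrt(3)y/2   [differs from 2x + y: not invariant]
(B) x - y  ->  (sqrt(3)x/2 - y/2) - (x/2 + sqrt(3)y/2) = -x/2 + sqrt(3)x/2 - sqrt(3)y/2 - y/2   [differs from x - y: not invariant]
(C) x^2 + y^2  ->  (sqrt(3)x/2 - y/2)^2 + (x/2 + sqrt(3)y/2)^2 = x^2 + y^2   [equals x^2 + y^2: invariant]
(D) x + y  ->  (sqrt(3)x/2 - y/2) + (x/2 + sqrt(3)y/2) = x/2 + sqrt(3)x/2 - y/2 + sqrt(3)y/2   [differs from x + y: not invariant]

Only option (C), x^2 + y^2, is unchanged by the transformation.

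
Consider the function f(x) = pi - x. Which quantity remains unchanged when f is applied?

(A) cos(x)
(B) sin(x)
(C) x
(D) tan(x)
B

For f(x) = pi - x:
sin(pi - x) = sin(x), so sine is invariant under this transformation.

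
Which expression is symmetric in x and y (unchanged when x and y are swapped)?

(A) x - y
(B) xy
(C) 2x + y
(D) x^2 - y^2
B

A symmetric expression is unchanged when the variables are permuted; here the transformation to test is the swap (x, y) -> (y, x).
Substitute the transformed coordinates into each option and compare with the original:
(A) x - y  ->  (y) - (x) = -x + y   [differs from x - y: not invariant]
(B) xy  ->  (y)(x) = xy   [equals xy: invariant]
(C) 2x + y  ->  2(y) + (x) = x + 2y   [differs from 2x + y: not invariant]
(D) x^2 - y^2  ->  (y)^2 - (x)^2 = -x^2 + y^2   [differs from x^2 - y^2: not invariant]

Only option (B), xy, is unchanged by the transformation.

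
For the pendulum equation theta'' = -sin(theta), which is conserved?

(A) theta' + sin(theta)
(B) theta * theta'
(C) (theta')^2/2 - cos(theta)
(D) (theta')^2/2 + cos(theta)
C

A first integral I satisfies dI/dt = 0 along every solution. Differentiate each option and use the equation of motion:
(A) d/dt[theta' + sin(theta)] = theta'' + cos(theta) theta' = -sin(theta) + theta' cos(theta), not identically 0
(B) d/dt[theta * theta'] = (theta')^2 + theta theta'' = (theta')^2 - theta sin(theta), not identically 0
(C) d/dt[(theta')^2/2 - cos(theta)] = theta' theta'' + sin(theta) theta' = theta'(-sin(theta)) + theta' sin(theta) = 0
(D) d/dt[(theta')^2/2 + cos(theta)] = theta' theta'' - sin(theta) theta' = -2 theta' sin(theta), not identically 0

Only (C) has zero time-derivative. This is the total energy: kinetic (theta')^2/2 plus potential -cos(theta).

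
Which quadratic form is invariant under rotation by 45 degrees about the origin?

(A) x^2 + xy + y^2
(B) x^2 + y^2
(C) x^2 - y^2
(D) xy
B

Rotation by 45 degrees sends (x, y) to (sqrt(2)x/2 - sqrt(2)y/2, sqrt(2)x/2 + sqrt(2)y/2).
Substitute the transformed coordinates into each option and compare with the original:
(A) x^2 + xy + y^2  ->  (sqrt(2)x/2 - sqrt(2)y/2)^2 + (sqrt(2)x/2 - sqrt(2)y/2)(sqrt(2)x/2 + sqrt(2)y/2) + (sqrt(2)x/2 + sqrt(2)y/2)^2 = 3x^2/2 + y^2/2   [differs from x^2 + xy + y^2: not invariant]
(B) x^2 + y^2  ->  (sqrt(2)x/2 - sqrt(2)y/2)^2 + (sqrt(2)x/2 + sqrt(2)y/2)^2 = x^2 + y^2   [equals x^2 + y^2: invariant]
(C) x^2 - y^2  ->  (sqrt(2)x/2 - sqrt(2)y/2)^2 - (sqrt(2)x/2 + sqrt(2)y/2)^2 = -2xy   [differs from x^2 - y^2: not invariant]
(D) xy  ->  (sqrt(2)x/2 - sqrt(2)y/2)(sqrt(2)x/2 + sqrt(2)y/2) = x^2/2 - y^2/2   [differs from xy: not invariant]

Only option (B), x^2 + y^2, is unchanged by the transformation.
x^2 + y^2 is the squared distance from the origin, which rotations preserve.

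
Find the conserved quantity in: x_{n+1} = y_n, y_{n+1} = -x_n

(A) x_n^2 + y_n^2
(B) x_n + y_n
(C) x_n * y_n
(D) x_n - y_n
A

For the recurrence x_{n+1} = y_n, y_{n+1} = -x_n:

x_{n+1}^2 + y_{n+1}^2 = y_n^2 + (-x_n)^2 = x_n^2 + y_n^2
The sum of squares is conserved (like energy in a harmonic oscillator).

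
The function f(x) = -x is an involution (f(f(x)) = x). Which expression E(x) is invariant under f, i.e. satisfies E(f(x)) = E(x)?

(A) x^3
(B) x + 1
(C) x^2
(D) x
C

Replace x by f(x) = -x in each option and simplify. As a quick numerical cross-check, also compare E(3) with E(f(3)) = E(-3).

(A) x^3  ->  (-x)^3 = -x^3; check: E(3) = 27 but E(-3) = -27.   [not invariant]
(B) x + 1  ->  (-x) + 1 = 1 - x; check: E(3) = 4 but E(-3) = -2.   [not invariant]
(C) x^2  ->  (-x)^2, which simplifies back to x^2; check: E(3) = 9, E(-3) = 9.   [invariant]
(D) x  ->  (-x) = -x; check: E(3) = 3 but E(-3) = -3.   [not invariant]

Only (C) is unchanged. E is symmetric under swapping x with f(x) = -x, which is exactly what an involution does.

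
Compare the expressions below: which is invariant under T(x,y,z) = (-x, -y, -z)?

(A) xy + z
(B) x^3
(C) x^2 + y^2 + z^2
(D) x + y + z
C

Apply T(x,y,z) = (-x, -y, -z) to each option, i.e. replace (x, y, z) by the transformed coordinates.
Substitute the transformed coordinates into each option and compare with the original:
(A) xy + z  ->  (-x)(-y) + (-z) = xy - z   [differs from xy + z: not invariant]
(B) x^3  ->  (-x)^3 = -x^3   [differs from x^3: not invariant]
(C) x^2 + y^2 + z^2  ->  (-x)^2 + (-y)^2 + (-z)^2 = x^2 + y^2 + z^2   [equals x^2 + y^2 + z^2: invariant]
(D) x + y + z  ->  (-x) + (-y) + (-z) = -x - y - z   [differs from x + y + z: not invariant]

Only option (C), x^2 + y^2 + z^2, is unchanged by the transformation.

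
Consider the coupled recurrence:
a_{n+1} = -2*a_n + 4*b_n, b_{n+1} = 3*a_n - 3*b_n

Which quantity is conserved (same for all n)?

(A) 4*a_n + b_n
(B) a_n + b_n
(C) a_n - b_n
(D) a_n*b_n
B

Replace a_n by a_{n+1} = -2*a_n + 4*b_n and b_n by b_{n+1} = 3*a_n - 3*b_n in each option and simplify:
(A) 4*a_n + b_n  ->  4*(-2*a_n + 4*b_n) + (3*a_n - 3*b_n) = -5*a_n + 13*b_n   [not conserved]
(B) a_n + b_n  ->  (-2*a_n + 4*b_n) + (3*a_n - 3*b_n) = a_n + b_n   [conserved]
(C) a_n - b_n  ->  (-2*a_n + 4*b_n) - (3*a_n - 3*b_n) = -5*a_n + 7*b_n   [not conserved]
(D) a_n*b_n  ->  (-2*a_n + 4*b_n)*(3*a_n - 3*b_n) = -6*a_n^2 + 18*a_n*b_n - 12*b_n^2   [not conserved]

Only (B) a_n + b_n returns to itself after one step, so it is the conserved quantity.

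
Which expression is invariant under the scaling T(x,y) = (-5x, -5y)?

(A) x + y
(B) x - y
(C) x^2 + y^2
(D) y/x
D

Under the uniform scaling T(x,y) = (-5x, -5y):
Substitute the transformed coordinates into each option and compare with the original:
(A) x + y  ->  (-5x) + (-5y) = -5x - 5y   [differs from x + y: not invariant]
(B) x - y  ->  (-5x) - (-5y) = -5x + 5y   [differs from x - y: not invariant]
(C) x^2 + y^2  ->  (-5x)^2 + (-5y)^2 = 25x^2 + 25y^2   [differs from x^2 + y^2: not invariant]
(D) y/x  ->  (-5y)/(-5x) = y/x   [equals y/x: invariant]

Only option (D), y/x, is unchanged by the transformation.
The common factor -5 cancels in a ratio of coordinates, while sums, products and sums of squares pick up factors of -5 or 25.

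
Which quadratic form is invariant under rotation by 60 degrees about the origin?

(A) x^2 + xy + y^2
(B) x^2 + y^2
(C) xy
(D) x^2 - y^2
B

Rotation by 60 degrees sends (x, y) to (x/2 - sqrt(3)y/2, sqrt(3)x/2 + y/2).
Substitute the transformed coordinates into each option and compare with the original:
(A) x^2 + xy + y^2  ->  (x/2 - sqrt(3)y/2)^2 + (x/2 - sqrt(3)y/2)(sqrt(3)x/2 + y/2) + (sqrt(3)x/2 + y/2)^2 = sqrt(3)x^2/4 + x^2 - xy/2 - sqrt(3)y^2/4 + y^2   [differs from x^2 + xy + y^2: not invariant]
(B) x^2 + y^2  ->  (x/2 - sqrt(3)y/2)^2 + (sqrt(3)x/2 + y/2)^2 = x^2 + y^2   [equals x^2 + y^2: invariant]
(C) xy  ->  (x/2 - sqrt(3)y/2)(sqrt(3)x/2 + y/2) = sqrt(3)x^2/4 - xy/2 - sqrt(3)y^2/4   [differs from xy: not invariant]
(D) x^2 - y^2  ->  (x/2 - sqrt(3)y/2)^2 - (sqrt(3)x/2 + y/2)^2 = -x^2/2 - sqrt(3)xy + y^2/2   [differs from x^2 - y^2: not invariant]

Only option (B), x^2 + y^2, is unchanged by the transformation.
x^2 + y^2 is the squared distance from the origin, which rotations preserve.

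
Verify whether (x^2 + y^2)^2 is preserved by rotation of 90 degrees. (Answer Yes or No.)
Yes

Applying rotation by 90 degrees: x' = x*cos(90 degrees) - y*sin(90 degrees) = -y, y' = x*sin(90 degrees) + y*cos(90 degrees) = x

Substituting into (x^2 + y^2)^2:
((-y)^2 + (x)^2)^2
= x^4 + 2x^2y^2 + y^4 = (x^2 + y^2)^2

This equals the original expression (x^2 + y^2)^2, so it IS invariant.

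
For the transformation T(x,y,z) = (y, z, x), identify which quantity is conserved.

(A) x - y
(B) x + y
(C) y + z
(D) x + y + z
D

Apply T(x,y,z) = (y, z, x) to each option, i.e. replace (x, y, z) by the transformed coordinates.
Substitute the transformed coordinates into each option and compare with the original:
(A) x - y  ->  (y) - (z) = y - z   [differs from x - y: not invariant]
(B) x + y  ->  (y) + (z) = y + z   [differs from x + y: not invariant]
(C) y + z  ->  (z) + (x) = x + z   [differs from y + z: not invariant]
(D) x + y + z  ->  (y) + (z) + (x) = x + y + z   [equals x + y + z: invariant]

Only option (D), x + y + z, is unchanged by the transformation.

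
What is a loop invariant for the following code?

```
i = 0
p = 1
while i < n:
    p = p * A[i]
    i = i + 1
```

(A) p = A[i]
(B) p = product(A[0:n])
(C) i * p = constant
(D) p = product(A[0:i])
D

A loop invariant must hold before the first iteration and be re-established by every execution of the body.

(D) p = product(A[0:i]): Initially i = 0 and p = 1 = product of the empty slice A[0:0]. If p = product(A[0:i]) holds at the top of an iteration, the body sets p to product(A[0:i]) * A[i] = product(A[0:i+1]) and then i to i+1, so the property is restored. At exit i = n, giving p = product(A[0:n]).

The other options fail:
(A) p = A[i]: after the first iteration p = A[0] but i = 1; in general p is a product of several elements, not a single one.
(B) p = product(A[0:n]): false before the loop (p = 1, not the full product) -- it only becomes true at exit.
(C) i * p = constant: initially i * p = 0, but after one iteration it is 1 * A[0], which is nonzero in general.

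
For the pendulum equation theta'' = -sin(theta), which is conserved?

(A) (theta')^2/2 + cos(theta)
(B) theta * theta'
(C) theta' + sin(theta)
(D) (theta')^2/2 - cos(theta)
D

A first integral I satisfies dI/dt = 0 along every solution. Differentiate each option and use the equation of motion:
(A) d/dt[(theta')^2/2 + cos(theta)] = theta' theta'' - sin(theta) theta' = -2 theta' sin(theta), not identically 0
(B) d/dt[theta * theta'] = (theta')^2 + theta theta'' = (theta')^2 - theta sin(theta), not identically 0
(C) d/dt[theta' + sin(theta)] = theta'' + cos(theta) theta' = -sin(theta) + theta' cos(theta), not identically 0
(D) d/dt[(theta')^2/2 - cos(theta)] = theta' theta'' + sin(theta) theta' = theta'(-sin(theta)) + theta' sin(theta) = 0

Only (D) has zero time-derivative. This is the total energy: kinetic (theta')^2/2 plus potential -cos(theta).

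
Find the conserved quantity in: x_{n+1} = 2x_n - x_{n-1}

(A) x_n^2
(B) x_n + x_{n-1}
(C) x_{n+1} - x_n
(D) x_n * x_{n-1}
C

For the recurrence x_{n+1} = 2x_n - x_{n-1}:

If x_{n+1} = 2x_n - x_{n-1}, then:
x_{n+1} - x_n = x_n - x_{n-1}
The first difference is constant throughout the sequence.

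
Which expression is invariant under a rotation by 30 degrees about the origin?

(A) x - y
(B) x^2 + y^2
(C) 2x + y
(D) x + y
B

A rotation by 30 degrees sends (x, y) to (sqrt(3)x/2 - y/2, x/2 + sqrt(3)y/2).
Substitute the transformed coordinates into each option and compare with the original:
(A) x - y  ->  (sqrt(3)x/2 - y/2) - (x/2 + sqrt(3)y/2) = -x/2 + sqrt(3)x/2 - sqrt(3)y/2 - y/2   [differs from x - y: not invariant]
(B) x^2 + y^2  ->  (sqrt(3)x/2 - y/2)^2 + (x/2 + sqrt(3)y/2)^2 = x^2 + y^2   [equals x^2 + y^2: invariant]
(C) 2x + y  ->  2(sqrt(3)x/2 - y/2) + (x/2 + sqrt(3)y/2) = x/2 + sqrt(3)x - y + sqrt(3)y/2   [differs from 2x + y: not invariant]
(D) x + y  ->  (sqrt(3)x/2 - y/2) + (x/2 + sqrt(3)y/2) = x/2 + sqrt(3)x/2 - y/2 + sqrt(3)y/2   [differs from x + y: not invariant]

Only option (B), x^2 + y^2, is unchanged by the transformation.
Geometrically, x^2 + y^2 is the squared distance from the origin, which every rotation about the origin preserves.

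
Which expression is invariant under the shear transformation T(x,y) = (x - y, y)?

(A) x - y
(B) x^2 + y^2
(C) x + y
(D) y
D

Under the shear T(x,y) = (x - y, y):
Substitute the transformed coordinates into each option and compare with the original:
(A) x - y  ->  (x - y) - (y) = x - 2y   [differs from x - y: not invariant]
(B) x^2 + y^2  ->  (x - y)^2 + (y)^2 = x^2 - 2xy + 2y^2   [differs from x^2 + y^2: not invariant]
(C) x + y  ->  (x - y) + (y) = x   [differs from x + y: not invariant]
(D) y  ->  (y) = y   [equals y: invariant]

Only option (D), y, is unchanged by the transformation.
A horizontal shear moves points parallel to the x-axis, so the y-coordinate (and any function of y alone) is unchanged.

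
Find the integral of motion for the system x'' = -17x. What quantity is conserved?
E = (x')^2 + 17x^2

Multiply the equation by x':
x' * x'' = -17x * x'
The left side is d/dt[(x')^2/2] and the right side is d/dt[-17x^2/2], so
d/dt[(x')^2/2 + 17x^2/2] = 0, i.e. (x')^2/2 + 17x^2/2 = constant.
Multiplying by 2, the integral of motion is E = (x')^2 + 17x^2.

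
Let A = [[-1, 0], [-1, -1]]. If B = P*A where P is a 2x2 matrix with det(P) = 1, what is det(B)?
1

By the multiplicative property of determinants, det(B) = det(P*A) = det(P) * det(A) = det(A),
so the determinant is invariant under multiplication by any determinant-1 matrix; we just need det(A).

det(A) = (-1)(-1) - (0)(-1) = 1 - 0 = 1

Therefore det(B) = 1 * 1 = 1.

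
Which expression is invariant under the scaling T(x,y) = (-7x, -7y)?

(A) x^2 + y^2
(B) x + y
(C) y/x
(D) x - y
C

Under the uniform scaling T(x,y) = (-7x, -7y):
Substitute the transformed coordinates into each option and compare with the original:
(A) x^2 + y^2  ->  (-7x)^2 + (-7y)^2 = 49x^2 + 49y^2   [differs from x^2 + y^2: not invariant]
(B) x + y  ->  (-7x) + (-7y) = -7x - 7y   [differs from x + y: not invariant]
(C) y/x  ->  (-7y)/(-7x) = y/x   [equals y/x: invariant]
(D) x - y  ->  (-7x) - (-7y) = -7x + 7y   [differs from x - y: not invariant]

Only option (C), y/x, is unchanged by the transformation.
The common factor -7 cancels in a ratio of coordinates, while sums, products and sums of squares pick up factors of -7 or 49.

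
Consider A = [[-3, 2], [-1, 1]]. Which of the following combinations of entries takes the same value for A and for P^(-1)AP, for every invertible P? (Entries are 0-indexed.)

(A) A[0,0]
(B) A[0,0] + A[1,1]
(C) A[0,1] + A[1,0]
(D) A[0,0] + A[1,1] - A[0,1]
B

A[0,0] + A[1,1] is the trace of A. By the cyclic property of the trace, tr(P^(-1)AP) = tr(APP^(-1)) = tr(A), so it is the same for every matrix similar to A.

The other combinations are not similarity invariants. For example, take P = [[1, 1], [1, 2]] (det P = 1), so P^(-1) = [[2, -1], [-1, 1]] and
B = P^(-1)AP = [[-2, 1], [1, 0]].
Evaluating each option on A and on B:
(A) A[0,0]: -3 for A, -2 for B -> changes
(B) A[0,0] + A[1,1]: -2 for A, -2 for B -> unchanged
(C) A[0,1] + A[1,0]: 1 for A, 2 for B -> changes
(D) A[0,0] + A[1,1] - A[0,1]: -4 for A, -3 for B -> changes

Only (B) A[0,0] + A[1,1] = -2 survives (and it does so for every P, not just this one), so it is the invariant.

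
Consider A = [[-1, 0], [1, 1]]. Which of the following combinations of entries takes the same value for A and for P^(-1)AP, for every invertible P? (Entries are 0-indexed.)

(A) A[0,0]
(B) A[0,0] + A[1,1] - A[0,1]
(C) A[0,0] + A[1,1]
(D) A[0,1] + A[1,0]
C

A[0,0] + A[1,1] is the trace of A. By the cyclic property of the trace, tr(P^(-1)AP) = tr(APP^(-1)) = tr(A), so it is the same for every matrix similar to A.

The other combinations are not similarity invariants. For example, take P = [[2, 1], [1, 1]] (det P = 1), so P^(-1) = [[1, -1], [-1, 2]] and
B = P^(-1)AP = [[-5, -3], [8, 5]].
Evaluating each option on A and on B:
(A) A[0,0]: -1 for A, -5 for B -> changes
(B) A[0,0] + A[1,1] - A[0,1]: 0 for A, 3 for B -> changes
(C) A[0,0] + A[1,1]: 0 for A, 0 for B -> unchanged
(D) A[0,1] + A[1,0]: 1 for A, 5 for B -> changes

Only (C) A[0,0] + A[1,1] = 0 survives (and it does so for every P, not just this one), so it is the invariant.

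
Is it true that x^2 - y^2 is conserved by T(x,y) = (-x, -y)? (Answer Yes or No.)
Yes

Substitute T(x,y) = (-x, -y) into the expression and compare with the original.

Original: x^2 - y^2
After applying T: (-x)^2 - (-y)^2 = x^2 - y^2

This is identical to the original x^2 - y^2, so the expression is invariant.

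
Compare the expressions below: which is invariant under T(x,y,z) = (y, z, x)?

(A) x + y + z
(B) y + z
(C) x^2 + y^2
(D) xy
A

Apply T(x,y,z) = (y, z, x) to each option, i.e. replace (x, y, z) by the transformed coordinates.
Substitute the transformed coordinates into each option and compare with the original:
(A) x + y + z  ->  (y) + (z) + (x) = x + y + z   [equals x + y + z: invariant]
(B) y + z  ->  (z) + (x) = x + z   [differs from y + z: not invariant]
(C) x^2 + y^2  ->  (y)^2 + (z)^2 = y^2 + z^2   [differs from x^2 + y^2: not invariant]
(D) xy  ->  (y)(z) = yz   [differs from xy: not invariant]

Only option (A), x + y + z, is unchanged by the transformation.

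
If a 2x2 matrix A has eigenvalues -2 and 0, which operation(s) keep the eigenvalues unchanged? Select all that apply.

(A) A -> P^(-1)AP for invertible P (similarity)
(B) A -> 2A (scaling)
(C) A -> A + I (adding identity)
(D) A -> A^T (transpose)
A and D

Eigenvalues are preserved by:
1. Similarity transformations: A -> P^(-1)AP (same characteristic polynomial)
2. Transpose: A^T has the same eigenvalues as A

Eigenvalues are NOT preserved by:
- Adding identity: eigenvalues become -2+1, 0+1
- Scaling: eigenvalues become -4, 0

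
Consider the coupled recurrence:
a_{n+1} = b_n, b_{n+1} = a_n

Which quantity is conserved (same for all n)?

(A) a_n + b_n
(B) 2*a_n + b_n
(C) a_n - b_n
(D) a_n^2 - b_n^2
A

Replace a_n by a_{n+1} = b_n and b_n by b_{n+1} = a_n in each option and simplify:
(A) a_n + b_n  ->  (b_n) + (a_n) = a_n + b_n   [conserved]
(B) 2*a_n + b_n  ->  2*(b_n) + (a_n) = a_n + 2*b_n   [not conserved]
(C) a_n - b_n  ->  (b_n) - (a_n) = -a_n + b_n   [not conserved]
(D) a_n^2 - b_n^2  ->  (b_n)^2 - (a_n)^2 = -a_n^2 + b_n^2   [not conserved]

Only (A) a_n + b_n returns to itself after one step, so it is the conserved quantity.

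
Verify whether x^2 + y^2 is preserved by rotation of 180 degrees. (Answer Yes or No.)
Yes

Applying rotation by 180 degrees: x' = x*cos(180 degrees) - y*sin(180 degrees) = -x, y' = x*sin(180 degrees) + y*cos(180 degrees) = -y

Substituting into x^2 + y^2:
(-x)^2 + (-y)^2
= x^2 + y^2

This equals the original expression x^2 + y^2, so it IS invariant.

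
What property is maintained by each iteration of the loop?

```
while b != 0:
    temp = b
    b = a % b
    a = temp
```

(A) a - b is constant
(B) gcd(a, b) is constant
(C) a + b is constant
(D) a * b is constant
B

A loop invariant must hold before the first iteration and be re-established by every execution of the body.

(B) gcd(a, b) is constant: One iteration replaces (a, b) by (b, a mod b). Since a mod b = a - q*b for an integer q, any common divisor of a and b divides b and a mod b, and conversely; hence gcd(b, a mod b) = gcd(a, b). For instance (23, 11) -> (11, 1) keeps gcd = 1. At exit b = 0 and a = gcd of the original inputs.

The other options fail:
(A) a - b is constant: e.g. (a, b) = (23, 11) -> (11, 1): the difference goes from 12 to 10.
(C) a + b is constant: e.g. (a, b) = (23, 11) -> (11, 1): the sum goes from 34 to 12.
(D) a * b is constant: e.g. (a, b) = (23, 11) -> (11, 1): the product goes from 253 to 11.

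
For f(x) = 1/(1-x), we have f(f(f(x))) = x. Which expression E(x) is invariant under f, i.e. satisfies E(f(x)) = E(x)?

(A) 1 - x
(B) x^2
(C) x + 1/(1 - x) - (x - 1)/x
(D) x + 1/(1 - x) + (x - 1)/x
D

Replace x by f(x) = 1/(1 - x) in each option and simplify. As a quick numerical cross-check, also compare E(5) with E(f(5)) = E(-1/4).

(A) 1 - x  ->  1 - (1/(1 - x)) = x/(x - 1); check: E(5) = -4 but E(-1/4) = 5/4.   [not invariant]
(B) x^2  ->  (1/(1 - x))^2 = (x - 1)^(-2); check: E(5) = 25 but E(-1/4) = 1/16.   [not invariant]
(C) x + 1/(1 - x) - (x - 1)/x  ->  (1/(1 - x)) + 1/(1 - (1/(1 - x))) - ((1/(1 - x)) - 1)/(1/(1 - x)) = (x^2(1 - x) - x + (x - 1)^2)/(x(x - 1)); check: E(5) = 79/20 but E(-1/4) = -89/20.   [not invariant]
(D) x + 1/(1 - x) + (x - 1)/x  ->  (1/(1 - x)) + 1/(1 - (1/(1 - x))) + ((1/(1 - x)) - 1)/(1/(1 - x)), which simplifies back to x + 1/(1 - x) + (x - 1)/x; check: E(5) = 111/20, E(-1/4) = 111/20.   [invariant]

Only (D) is unchanged. Indeed f(f(x)) = 1/(1 - 1/(1-x)) = (1-x)/(-x) = (x-1)/x, so E(x) = x + f(x) + f(f(x)) is the sum over the whole 3-cycle; applying f just permutes the three terms cyclically (x -> f(x) -> f(f(x)) -> x), leaving the sum unchanged.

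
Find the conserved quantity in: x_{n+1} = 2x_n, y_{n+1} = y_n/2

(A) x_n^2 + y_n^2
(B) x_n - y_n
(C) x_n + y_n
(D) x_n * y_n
D

For the recurrence x_{n+1} = 2x_n, y_{n+1} = y_n/2:

x_{n+1} * y_{n+1} = (2x_n) * (y_n/2) = x_n * y_n
The product is conserved.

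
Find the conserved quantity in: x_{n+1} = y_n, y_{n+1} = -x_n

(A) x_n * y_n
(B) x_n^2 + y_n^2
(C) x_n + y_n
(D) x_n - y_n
B

For the recurrence x_{n+1} = y_n, y_{n+1} = -x_n:

x_{n+1}^2 + y_{n+1}^2 = y_n^2 + (-x_n)^2 = x_n^2 + y_n^2
The sum of squares is conserved (like energy in a harmonic oscillator).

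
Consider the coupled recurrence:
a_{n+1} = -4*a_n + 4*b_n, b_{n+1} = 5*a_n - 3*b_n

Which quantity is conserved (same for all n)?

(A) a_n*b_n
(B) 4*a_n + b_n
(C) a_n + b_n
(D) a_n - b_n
C

Replace a_n by a_{n+1} = -4*a_n + 4*b_n and b_n by b_{n+1} = 5*a_n - 3*b_n in each option and simplify:
(A) a_n*b_n  ->  (-4*a_n + 4*b_n)*(5*a_n - 3*b_n) = -20*a_n^2 + 32*a_n*b_n - 12*b_n^2   [not conserved]
(B) 4*a_n + b_n  ->  4*(-4*a_n + 4*b_n) + (5*a_n - 3*b_n) = -11*a_n + 13*b_n   [not conserved]
(C) a_n + b_n  ->  (-4*a_n + 4*b_n) + (5*a_n - 3*b_n) = a_n + b_n   [conserved]
(D) a_n - b_n  ->  (-4*a_n + 4*b_n) - (5*a_n - 3*b_n) = -9*a_n + 7*b_n   [not conserved]

Only (C) a_n + b_n returns to itself after one step, so it is the conserved quantity.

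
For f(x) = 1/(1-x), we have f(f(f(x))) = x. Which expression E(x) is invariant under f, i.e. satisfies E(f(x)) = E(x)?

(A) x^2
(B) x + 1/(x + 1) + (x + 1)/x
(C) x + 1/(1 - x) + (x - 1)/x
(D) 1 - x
C

Replace x by f(x) = 1/(1 - x) in each option and simplify. As a quick numerical cross-check, also compare E(4) with E(f(4)) = E(-1/3).

(A) x^2  ->  (1/(1 - x))^2 = (x - 1)^(-2); check: E(4) = 16 but E(-1/3) = 1/9.   [not invariant]
(B) x + 1/(x + 1) + (x + 1)/x  ->  (1/(1 - x)) + 1/((1/(1 - x)) + 1) + ((1/(1 - x)) + 1)/(1/(1 - x)) = (-x^3 + 6x^2 - 11x + 7)/(x^2 - 3x + 2); check: E(4) = 109/20 but E(-1/3) = -5/6.   [not invariant]
(C) x + 1/(1 - x) + (x - 1)/x  ->  (1/(1 - x)) + 1/(1 - (1/(1 - x))) + ((1/(1 - x)) - 1)/(1/(1 - x)), which simplifies back to x + 1/(1 - x) + (x - 1)/x; check: E(4) = 53/12, E(-1/3) = 53/12.   [invariant]
(D) 1 - x  ->  1 - (1/(1 - x)) = x/(x - 1); check: E(4) = -3 but E(-1/3) = 4/3.   [not invariant]

Only (C) is unchanged. Indeed f(f(x)) = 1/(1 - 1/(1-x)) = (1-x)/(-x) = (x-1)/x, so E(x) = x + f(x) + f(f(x)) is the sum over the whole 3-cycle; applying f just permutes the three terms cyclically (x -> f(x) -> f(f(x)) -> x), leaving the sum unchanged.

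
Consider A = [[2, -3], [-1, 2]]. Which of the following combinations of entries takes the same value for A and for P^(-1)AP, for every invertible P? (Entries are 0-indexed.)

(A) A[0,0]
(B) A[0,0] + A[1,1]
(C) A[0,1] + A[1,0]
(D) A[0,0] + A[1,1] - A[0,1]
B

A[0,0] + A[1,1] is the trace of A. By the cyclic property of the trace, tr(P^(-1)AP) = tr(APP^(-1)) = tr(A), so it is the same for every matrix similar to A.

The other combinations are not similarity invariants. For example, take P = [[1, 2], [0, 1]] (det P = 1), so P^(-1) = [[1, -2], [0, 1]] and
B = P^(-1)AP = [[4, 1], [-1, 0]].
Evaluating each option on A and on B:
(A) A[0,0]: 2 for A, 4 for B -> changes
(B) A[0,0] + A[1,1]: 4 for A, 4 for B -> unchanged
(C) A[0,1] + A[1,0]: -4 for A, 0 for B -> changes
(D) A[0,0] + A[1,1] - A[0,1]: 7 for A, 3 for B -> changes

Only (B) A[0,0] + A[1,1] = 4 survives (and it does so for every P, not just this one), so it is the invariant.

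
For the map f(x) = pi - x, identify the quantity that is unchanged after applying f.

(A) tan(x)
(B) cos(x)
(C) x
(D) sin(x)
D

For f(x) = pi - x:
sin(pi - x) = sin(x), so sine is invariant under this transformation.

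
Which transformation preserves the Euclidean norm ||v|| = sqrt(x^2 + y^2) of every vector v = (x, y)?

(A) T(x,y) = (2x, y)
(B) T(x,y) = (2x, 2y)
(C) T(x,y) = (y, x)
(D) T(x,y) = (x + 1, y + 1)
C

A transformation preserves a norm if ||T(v)|| = ||v|| for every v; a single vector where the norm changes rules an option out.

(A) T(x,y) = (2x, y): v = (1, 0) has norm sqrt((1)^2 + (0)^2) = 1, but T(v) = (2, 0) has norm 2 -- not preserved.
(B) T(x,y) = (2x, 2y): v = (1, 0) has norm sqrt((1)^2 + (0)^2) = 1, but T(v) = (2, 0) has norm 2 -- not preserved.
(C) T(x,y) = (y, x): preserves the norm -- it is an orthogonal map (a rotation/reflection), and (y)^2 + (x)^2 simplifies to x^2 + y^2.
(D) T(x,y) = (x + 1, y + 1): v = (1, 0) has norm sqrt((1)^2 + (0)^2) = 1, but T(v) = (2, 1) has norm sqrt(5) -- not preserved.

Therefore the answer is (C).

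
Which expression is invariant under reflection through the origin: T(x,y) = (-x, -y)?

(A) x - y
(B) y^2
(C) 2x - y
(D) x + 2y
B

The map is reflection through the origin: T(x,y) = (-x, -y).
Substitute the transformed coordinates into each option and compare with the original:
(A) x - y  ->  (-x) - (-y) = -x + y   [differs from x - y: not invariant]
(B) y^2  ->  (-y)^2 = y^2   [equals y^2: invariant]
(C) 2x - y  ->  2(-x) - (-y) = -2x + y   [differs from 2x - y: not invariant]
(D) x + 2y  ->  (-x) + 2(-y) = -x - 2y   [differs from x + 2y: not invariant]

Only option (B), y^2, is unchanged by the transformation.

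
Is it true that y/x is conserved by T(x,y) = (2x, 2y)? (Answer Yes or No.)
Yes

Substitute T(x,y) = (2x, 2y) into the expression and compare with the original.

Original: y/x
After applying T: (2y)/(2x) = y/x

This is identical to the original y/x, so the expression is invariant.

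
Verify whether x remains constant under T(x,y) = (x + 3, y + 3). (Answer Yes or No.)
No

Substitute T(x,y) = (x + 3, y + 3) into the expression and compare with the original.

Original: x
After applying T: (x + 3) = x + 3

This differs from the original x (difference: 3), so the expression is NOT invariant.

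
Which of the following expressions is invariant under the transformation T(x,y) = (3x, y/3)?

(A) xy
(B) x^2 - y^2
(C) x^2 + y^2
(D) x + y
A

An expression E(x,y) is invariant under T if E(T(x,y)) = E(x,y). Here T(x,y) = (3x, y/3).
Substitute the transformed coordinates into each option and compare with the original:
(A) xy  ->  (3x)(y/3) = xy   [equals xy: invariant]
(B) x^2 - y^2  ->  (3x)^2 - (y/3)^2 = 9x^2 - y^2/9   [differs from x^2 - y^2: not invariant]
(C) x^2 + y^2  ->  (3x)^2 + (y/3)^2 = 9x^2 + y^2/9   [differs from x^2 + y^2: not invariant]
(D) x + y  ->  (3x) + (y/3) = 3x + y/3   [differs from x + y: not invariant]

Only option (A), xy, is unchanged by the transformation.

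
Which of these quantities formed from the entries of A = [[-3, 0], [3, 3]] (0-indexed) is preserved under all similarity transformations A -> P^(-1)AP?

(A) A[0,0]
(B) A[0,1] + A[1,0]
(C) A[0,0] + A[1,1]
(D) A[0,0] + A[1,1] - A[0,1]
C

A[0,0] + A[1,1] is the trace of A. By the cyclic property of the trace, tr(P^(-1)AP) = tr(APP^(-1)) = tr(A), so it is the same for every matrix similar to A.

The other combinations are not similarity invariants. For example, take P = [[2, 1], [1, 1]] (det P = 1), so P^(-1) = [[1, -1], [-1, 2]] and
B = P^(-1)AP = [[-15, -9], [24, 15]].
Evaluating each option on A and on B:
(A) A[0,0]: -3 for A, -15 for B -> changes
(B) A[0,1] + A[1,0]: 3 for A, 15 for B -> changes
(C) A[0,0] + A[1,1]: 0 for A, 0 for B -> unchanged
(D) A[0,0] + A[1,1] - A[0,1]: 0 for A, 9 for B -> changes

Only (C) A[0,0] + A[1,1] = 0 survives (and it does so for every P, not just this one), so it is the invariant.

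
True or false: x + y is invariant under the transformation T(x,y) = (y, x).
True

Substitute T(x,y) = (y, x) into the expression and compare with the original.

Original: x + y
After applying T: (y) + (x) = x + y

This is identical to the original x + y, so the expression is invariant.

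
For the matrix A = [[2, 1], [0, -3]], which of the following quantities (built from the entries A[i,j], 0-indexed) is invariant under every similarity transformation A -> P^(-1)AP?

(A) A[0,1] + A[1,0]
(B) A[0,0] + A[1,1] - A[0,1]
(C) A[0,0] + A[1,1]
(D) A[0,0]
C

A[0,0] + A[1,1] is the trace of A. By the cyclic property of the trace, tr(P^(-1)AP) = tr(APP^(-1)) = tr(A), so it is the same for every matrix similar to A.

The other combinations are not similarity invariants. For example, take P = [[2, 1], [1, 1]] (det P = 1), so P^(-1) = [[1, -1], [-1, 2]] and
B = P^(-1)AP = [[8, 6], [-11, -9]].
Evaluating each option on A and on B:
(A) A[0,1] + A[1,0]: 1 for A, -5 for B -> changes
(B) A[0,0] + A[1,1] - A[0,1]: -2 for A, -7 for B -> changes
(C) A[0,0] + A[1,1]: -1 for A, -1 for B -> unchanged
(D) A[0,0]: 2 for A, 8 for B -> changes

Only (C) A[0,0] + A[1,1] = -1 survives (and it does so for every P, not just this one), so it is the invariant.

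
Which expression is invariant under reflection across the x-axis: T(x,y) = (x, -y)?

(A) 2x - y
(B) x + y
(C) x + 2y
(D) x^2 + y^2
D

The map is reflection across the x-axis: T(x,y) = (x, -y).
Substitute the transformed coordinates into each option and compare with the original:
(A) 2x - y  ->  2(x) - (-y) = 2x + y   [differs from 2x - y: not invariant]
(B) x + y  ->  (x) + (-y) = x - y   [differs from x + y: not invariant]
(C) x + 2y  ->  (x) + 2(-y) = x - 2y   [differs from x + 2y: not invariant]
(D) x^2 + y^2  ->  (x)^2 + (-y)^2 = x^2 + y^2   [equals x^2 + y^2: invariant]

Only option (D), x^2 + y^2, is unchanged by the transformation.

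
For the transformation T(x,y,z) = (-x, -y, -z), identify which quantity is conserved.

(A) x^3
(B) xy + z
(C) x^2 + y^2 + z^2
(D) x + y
C

Apply T(x,y,z) = (-x, -y, -z) to each option, i.e. replace (x, y, z) by the transformed coordinates.
Substitute the transformed coordinates into each option and compare with the original:
(A) x^3  ->  (-x)^3 = -x^3   [differs from x^3: not invariant]
(B) xy + z  ->  (-x)(-y) + (-z) = xy - z   [differs from xy + z: not invariant]
(C) x^2 + y^2 + z^2  ->  (-x)^2 + (-y)^2 + (-z)^2 = x^2 + y^2 + z^2   [equals x^2 + y^2 + z^2: invariant]
(D) x + y  ->  (-x) + (-y) = -x - y   [differs from x + y: not invariant]

Only option (C), x^2 + y^2 + z^2, is unchanged by the transformation.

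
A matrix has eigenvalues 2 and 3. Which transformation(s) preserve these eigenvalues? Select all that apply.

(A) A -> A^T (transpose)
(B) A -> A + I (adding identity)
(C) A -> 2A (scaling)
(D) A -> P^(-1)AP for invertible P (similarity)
A and D

Eigenvalues are preserved by:
1. Similarity transformations: A -> P^(-1)AP (same characteristic polynomial)
2. Transpose: A^T has the same eigenvalues as A

Eigenvalues are NOT preserved by:
- Adding identity: eigenvalues become 2+1, 3+1
- Scaling: eigenvalues become 4, 6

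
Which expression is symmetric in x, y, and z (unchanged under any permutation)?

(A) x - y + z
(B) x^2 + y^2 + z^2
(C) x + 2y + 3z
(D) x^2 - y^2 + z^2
B

A symmetric expression is unchanged when the variables are permuted; here the transformation to test is the swap (x, y) -> (y, x).
A symmetric expression must survive every permutation; the single swap x <-> y already eliminates the distractors, and the keyed expression is also unchanged by x <-> z and y <-> z (each variable enters it in exactly the same way).
Substitute the transformed coordinates into each option and compare with the original:
(A) x - y + z  ->  (y) - (x) + z = -x + y + z   [differs from x - y + z: not invariant]
(B) x^2 + y^2 + z^2  ->  (y)^2 + (x)^2 + z^2 = x^2 + y^2 + z^2   [equals x^2 + y^2 + z^2: invariant]
(C) x + 2y + 3z  ->  (y) + 2(x) + 3z = 2x + y + 3z   [differs from x + 2y + 3z: not invariant]
(D) x^2 - y^2 + z^2  ->  (y)^2 - (x)^2 + z^2 = -x^2 + y^2 + z^2   [differs from x^2 - y^2 + z^2: not invariant]

Only option (B), x^2 + y^2 + z^2, is unchanged by the transformation.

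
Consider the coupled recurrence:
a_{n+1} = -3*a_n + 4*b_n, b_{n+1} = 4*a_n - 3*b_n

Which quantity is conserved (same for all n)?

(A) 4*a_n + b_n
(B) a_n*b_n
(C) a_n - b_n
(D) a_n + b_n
D

Replace a_n by a_{n+1} = -3*a_n + 4*b_n and b_n by b_{n+1} = 4*a_n - 3*b_n in each option and simplify:
(A) 4*a_n + b_n  ->  4*(-3*a_n + 4*b_n) + (4*a_n - 3*b_n) = -8*a_n + 13*b_n   [not conserved]
(B) a_n*b_n  ->  (-3*a_n + 4*b_n)*(4*a_n - 3*b_n) = -12*a_n^2 + 25*a_n*b_n - 12*b_n^2   [not conserved]
(C) a_n - b_n  ->  (-3*a_n + 4*b_n) - (4*a_n - 3*b_n) = -7*a_n + 7*b_n   [not conserved]
(D) a_n + b_n  ->  (-3*a_n + 4*b_n) + (4*a_n - 3*b_n) = a_n + b_n   [conserved]

Only (D) a_n + b_n returns to itself after one step, so it is the conserved quantity.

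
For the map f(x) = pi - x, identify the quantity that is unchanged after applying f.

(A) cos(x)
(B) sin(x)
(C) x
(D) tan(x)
B

For f(x) = pi - x:
sin(pi - x) = sin(x), so sine is invariant under this transformation.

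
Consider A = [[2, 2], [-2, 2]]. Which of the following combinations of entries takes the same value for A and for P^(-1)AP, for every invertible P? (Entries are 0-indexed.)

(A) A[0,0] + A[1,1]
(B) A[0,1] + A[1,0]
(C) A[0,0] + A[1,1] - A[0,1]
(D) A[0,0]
A

A[0,0] + A[1,1] is the trace of A. By the cyclic property of the trace, tr(P^(-1)AP) = tr(APP^(-1)) = tr(A), so it is the same for every matrix similar to A.

The other combinations are not similarity invariants. For example, take P = [[1, -1], [0, 1]] (det P = 1), so P^(-1) = [[1, 1], [0, 1]] and
B = P^(-1)AP = [[0, 4], [-2, 4]].
Evaluating each option on A and on B:
(A) A[0,0] + A[1,1]: 4 for A, 4 for B -> unchanged
(B) A[0,1] + A[1,0]: 0 for A, 2 for B -> changes
(C) A[0,0] + A[1,1] - A[0,1]: 2 for A, 0 for B -> changes
(D) A[0,0]: 2 for A, 0 for B -> changes

Only (A) A[0,0] + A[1,1] = 4 survives (and it does so for every P, not just this one), so it is the invariant.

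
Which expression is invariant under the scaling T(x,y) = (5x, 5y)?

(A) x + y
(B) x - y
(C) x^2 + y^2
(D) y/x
D

Under the uniform scaling T(x,y) = (5x, 5y):
Substitute the transformed coordinates into each option and compare with the original:
(A) x + y  ->  (5x) + (5y) = 5x + 5y   [differs from x + y: not invariant]
(B) x - y  ->  (5x) - (5y) = 5x - 5y   [differs from x - y: not invariant]
(C) x^2 + y^2  ->  (5x)^2 + (5y)^2 = 25x^2 + 25y^2   [differs from x^2 + y^2: not invariant]
(D) y/x  ->  (5y)/(5x) = y/x   [equals y/x: invariant]

Only option (D), y/x, is unchanged by the transformation.
The common factor 5 cancels in a ratio of coordinates, while sums, products and sums of squares pick up factors of 5 or 25.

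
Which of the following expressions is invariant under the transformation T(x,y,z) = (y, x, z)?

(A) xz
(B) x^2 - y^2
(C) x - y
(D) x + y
D

Apply T(x,y,z) = (y, x, z) to each option, i.e. replace (x, y, z) by the transformed coordinates.
Substitute the transformed coordinates into each option and compare with the original:
(A) xz  ->  (y)(z) = yz   [differs from xz: not invariant]
(B) x^2 - y^2  ->  (y)^2 - (x)^2 = -x^2 + y^2   [differs from x^2 - y^2: not invariant]
(C) x - y  ->  (y) - (x) = -x + y   [differs from x - y: not invariant]
(D) x + y  ->  (y) + (x) = x + y   [equals x + y: invariant]

Only option (D), x + y, is unchanged by the transformation.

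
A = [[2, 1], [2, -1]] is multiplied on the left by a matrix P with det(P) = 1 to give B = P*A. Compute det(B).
-4

By the multiplicative property of determinants, det(B) = det(P*A) = det(P) * det(A) = det(A),
so the determinant is invariant under multiplication by any determinant-1 matrix; we just need det(A).

det(A) = (2)(-1) - (1)(2) = -2 - 2 = -4

Therefore det(B) = 1 * (-4) = -4.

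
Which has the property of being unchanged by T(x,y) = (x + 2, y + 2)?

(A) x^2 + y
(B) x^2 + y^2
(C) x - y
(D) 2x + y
C

An expression E(x,y) is invariant under T if E(T(x,y)) = E(x,y). Here T(x,y) = (x + 2, y + 2).
Substitute the transformed coordinates into each option and compare with the original:
(A) x^2 + y  ->  (x + 2)^2 + (y + 2) = x^2 + 4x + y + 6   [differs from x^2 + y: not invariant]
(B) x^2 + y^2  ->  (x + 2)^2 + (y + 2)^2 = x^2 + 4x + y^2 + 4y + 8   [differs from x^2 + y^2: not invariant]
(C) x - y  ->  (x + 2) - (y + 2) = x - y   [equals x - y: invariant]
(D) 2x + y  ->  2(x + 2) + (y + 2) = 2x + y + 6   [differs from 2x + y: not invariant]

Only option (C), x - y, is unchanged by the transformation.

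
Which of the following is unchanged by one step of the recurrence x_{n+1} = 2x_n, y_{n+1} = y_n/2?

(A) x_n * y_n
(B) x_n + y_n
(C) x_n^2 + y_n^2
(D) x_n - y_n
A

For the recurrence x_{n+1} = 2x_n, y_{n+1} = y_n/2:

x_{n+1} * y_{n+1} = (2x_n) * (y_n/2) = x_n * y_n
The product is conserved.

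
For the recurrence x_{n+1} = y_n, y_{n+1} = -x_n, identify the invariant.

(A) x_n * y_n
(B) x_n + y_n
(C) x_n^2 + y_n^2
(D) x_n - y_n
C

For the recurrence x_{n+1} = y_n, y_{n+1} = -x_n:

x_{n+1}^2 + y_{n+1}^2 = y_n^2 + (-x_n)^2 = x_n^2 + y_n^2
The sum of squares is conserved (like energy in a harmonic oscillator).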